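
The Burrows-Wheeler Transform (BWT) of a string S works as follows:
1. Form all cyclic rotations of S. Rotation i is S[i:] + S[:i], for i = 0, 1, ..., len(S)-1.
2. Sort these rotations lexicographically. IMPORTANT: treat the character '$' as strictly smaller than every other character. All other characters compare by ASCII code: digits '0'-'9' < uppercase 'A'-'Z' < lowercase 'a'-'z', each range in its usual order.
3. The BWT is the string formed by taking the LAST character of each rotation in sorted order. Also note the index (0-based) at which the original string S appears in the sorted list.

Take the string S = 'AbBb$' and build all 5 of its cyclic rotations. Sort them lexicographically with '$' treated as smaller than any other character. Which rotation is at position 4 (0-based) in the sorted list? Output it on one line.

All 5 rotations (rotation i = S[i:]+S[:i]):
  rot[0] = AbBb$
  rot[1] = bBb$A
  rot[2] = Bb$Ab
  rot[3] = b$AbB
  rot[4] = $AbBb
Sorted (with $ < everything):
  sorted[0] = $AbBb
  sorted[1] = AbBb$
  sorted[2] = Bb$Ab
  sorted[3] = b$AbB
  sorted[4] = bBb$A
sorted[4] = bBb$A

Answer: bBb$A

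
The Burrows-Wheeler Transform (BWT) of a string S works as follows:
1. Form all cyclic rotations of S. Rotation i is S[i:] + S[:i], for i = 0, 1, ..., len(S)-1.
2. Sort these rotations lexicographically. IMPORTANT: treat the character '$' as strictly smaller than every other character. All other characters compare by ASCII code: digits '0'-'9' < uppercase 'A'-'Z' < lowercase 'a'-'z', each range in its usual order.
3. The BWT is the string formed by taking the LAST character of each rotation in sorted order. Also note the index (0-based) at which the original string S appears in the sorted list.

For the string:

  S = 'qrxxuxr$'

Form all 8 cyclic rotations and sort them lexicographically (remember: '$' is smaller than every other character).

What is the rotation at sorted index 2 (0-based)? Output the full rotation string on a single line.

All 8 rotations (rotation i = S[i:]+S[:i]):
  rot[0] = qrxxuxr$
  rot[1] = rxxuxr$q
  rot[2] = xxuxr$qr
  rot[3] = xuxr$qrx
  rot[4] = uxr$qrxx
  rot[5] = xr$qrxxu
  rot[6] = r$qrxxux
  rot[7] = $qrxxuxr
Sorted (with $ < everything):
  sorted[0] = $qrxxuxr
  sorted[1] = qrxxuxr$
  sorted[2] = r$qrxxux
  sorted[3] = rxxuxr$q
  sorted[4] = uxr$qrxx
  sorted[5] = xr$qrxxu
  sorted[6] = xuxr$qrx
  sorted[7] = xxuxr$qr
sorted[2] = r$qrxxux

Answer: r$qrxxux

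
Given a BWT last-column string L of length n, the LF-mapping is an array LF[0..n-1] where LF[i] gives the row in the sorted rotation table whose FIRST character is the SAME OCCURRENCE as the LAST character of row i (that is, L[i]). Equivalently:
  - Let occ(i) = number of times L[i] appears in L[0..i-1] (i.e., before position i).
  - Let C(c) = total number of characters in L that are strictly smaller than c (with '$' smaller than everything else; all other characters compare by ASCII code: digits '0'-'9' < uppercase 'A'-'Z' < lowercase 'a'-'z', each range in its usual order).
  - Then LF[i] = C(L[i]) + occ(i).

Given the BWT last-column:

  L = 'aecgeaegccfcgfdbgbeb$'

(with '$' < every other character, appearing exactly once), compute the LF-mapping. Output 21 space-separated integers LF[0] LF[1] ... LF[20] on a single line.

Answer: 1 11 6 17 12 2 13 18 7 8 15 9 19 16 10 3 20 4 14 5 0

Derivation:
Char counts: '$':1, 'a':2, 'b':3, 'c':4, 'd':1, 'e':4, 'f':2, 'g':4
C (first-col start): C('$')=0, C('a')=1, C('b')=3, C('c')=6, C('d')=10, C('e')=11, C('f')=15, C('g')=17
L[0]='a': occ=0, LF[0]=C('a')+0=1+0=1
L[1]='e': occ=0, LF[1]=C('e')+0=11+0=11
L[2]='c': occ=0, LF[2]=C('c')+0=6+0=6
L[3]='g': occ=0, LF[3]=C('g')+0=17+0=17
L[4]='e': occ=1, LF[4]=C('e')+1=11+1=12
L[5]='a': occ=1, LF[5]=C('a')+1=1+1=2
L[6]='e': occ=2, LF[6]=C('e')+2=11+2=13
L[7]='g': occ=1, LF[7]=C('g')+1=17+1=18
L[8]='c': occ=1, LF[8]=C('c')+1=6+1=7
L[9]='c': occ=2, LF[9]=C('c')+2=6+2=8
L[10]='f': occ=0, LF[10]=C('f')+0=15+0=15
L[11]='c': occ=3, LF[11]=C('c')+3=6+3=9
L[12]='g': occ=2, LF[12]=C('g')+2=17+2=19
L[13]='f': occ=1, LF[13]=C('f')+1=15+1=16
L[14]='d': occ=0, LF[14]=C('d')+0=10+0=10
L[15]='b': occ=0, LF[15]=C('b')+0=3+0=3
L[16]='g': occ=3, LF[16]=C('g')+3=17+3=20
L[17]='b': occ=1, LF[17]=C('b')+1=3+1=4
L[18]='e': occ=3, LF[18]=C('e')+3=11+3=14
L[19]='b': occ=2, LF[19]=C('b')+2=3+2=5
L[20]='$': occ=0, LF[20]=C('$')+0=0+0=0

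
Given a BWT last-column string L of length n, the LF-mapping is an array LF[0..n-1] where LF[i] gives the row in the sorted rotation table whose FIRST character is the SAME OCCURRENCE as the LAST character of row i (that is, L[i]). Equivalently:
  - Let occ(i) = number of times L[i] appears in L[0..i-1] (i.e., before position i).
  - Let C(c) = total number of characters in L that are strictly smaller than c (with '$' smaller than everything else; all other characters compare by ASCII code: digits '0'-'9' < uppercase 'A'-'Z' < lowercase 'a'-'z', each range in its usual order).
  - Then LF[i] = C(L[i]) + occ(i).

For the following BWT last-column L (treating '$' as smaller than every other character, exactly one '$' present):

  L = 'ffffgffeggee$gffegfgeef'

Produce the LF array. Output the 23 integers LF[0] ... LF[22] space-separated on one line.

Answer: 7 8 9 10 17 11 12 1 18 19 2 3 0 20 13 14 4 21 15 22 5 6 16

Derivation:
Char counts: '$':1, 'e':6, 'f':10, 'g':6
C (first-col start): C('$')=0, C('e')=1, C('f')=7, C('g')=17
L[0]='f': occ=0, LF[0]=C('f')+0=7+0=7
L[1]='f': occ=1, LF[1]=C('f')+1=7+1=8
L[2]='f': occ=2, LF[2]=C('f')+2=7+2=9
L[3]='f': occ=3, LF[3]=C('f')+3=7+3=10
L[4]='g': occ=0, LF[4]=C('g')+0=17+0=17
L[5]='f': occ=4, LF[5]=C('f')+4=7+4=11
L[6]='f': occ=5, LF[6]=C('f')+5=7+5=12
L[7]='e': occ=0, LF[7]=C('e')+0=1+0=1
L[8]='g': occ=1, LF[8]=C('g')+1=17+1=18
L[9]='g': occ=2, LF[9]=C('g')+2=17+2=19
L[10]='e': occ=1, LF[10]=C('e')+1=1+1=2
L[11]='e': occ=2, LF[11]=C('e')+2=1+2=3
L[12]='$': occ=0, LF[12]=C('$')+0=0+0=0
L[13]='g': occ=3, LF[13]=C('g')+3=17+3=20
L[14]='f': occ=6, LF[14]=C('f')+6=7+6=13
L[15]='f': occ=7, LF[15]=C('f')+7=7+7=14
L[16]='e': occ=3, LF[16]=C('e')+3=1+3=4
L[17]='g': occ=4, LF[17]=C('g')+4=17+4=21
L[18]='f': occ=8, LF[18]=C('f')+8=7+8=15
L[19]='g': occ=5, LF[19]=C('g')+5=17+5=22
L[20]='e': occ=4, LF[20]=C('e')+4=1+4=5
L[21]='e': occ=5, LF[21]=C('e')+5=1+5=6
L[22]='f': occ=9, LF[22]=C('f')+9=7+9=16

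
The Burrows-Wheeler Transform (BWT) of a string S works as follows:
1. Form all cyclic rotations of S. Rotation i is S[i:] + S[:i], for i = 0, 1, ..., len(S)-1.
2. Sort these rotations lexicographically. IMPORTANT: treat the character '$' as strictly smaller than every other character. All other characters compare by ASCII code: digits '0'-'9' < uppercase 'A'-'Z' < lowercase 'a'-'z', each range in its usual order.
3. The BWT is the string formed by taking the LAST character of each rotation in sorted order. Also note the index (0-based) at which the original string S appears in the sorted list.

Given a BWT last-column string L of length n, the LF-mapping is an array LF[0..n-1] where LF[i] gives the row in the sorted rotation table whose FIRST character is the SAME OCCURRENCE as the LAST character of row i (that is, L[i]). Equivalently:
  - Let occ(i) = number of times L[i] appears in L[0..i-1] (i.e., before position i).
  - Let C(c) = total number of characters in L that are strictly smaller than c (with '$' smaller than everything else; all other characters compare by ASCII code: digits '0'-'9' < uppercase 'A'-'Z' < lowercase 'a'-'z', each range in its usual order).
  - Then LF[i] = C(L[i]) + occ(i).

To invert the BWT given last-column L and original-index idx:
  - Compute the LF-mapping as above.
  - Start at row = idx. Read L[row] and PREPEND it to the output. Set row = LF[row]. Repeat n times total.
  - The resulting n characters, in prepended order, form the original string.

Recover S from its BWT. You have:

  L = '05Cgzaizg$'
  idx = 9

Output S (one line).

Answer: zigzagC50$

Derivation:
LF mapping: 1 2 3 5 8 4 7 9 6 0
Walk LF starting at row 9, prepending L[row]:
  step 1: row=9, L[9]='$', prepend. Next row=LF[9]=0
  step 2: row=0, L[0]='0', prepend. Next row=LF[0]=1
  step 3: row=1, L[1]='5', prepend. Next row=LF[1]=2
  step 4: row=2, L[2]='C', prepend. Next row=LF[2]=3
  step 5: row=3, L[3]='g', prepend. Next row=LF[3]=5
  step 6: row=5, L[5]='a', prepend. Next row=LF[5]=4
  step 7: row=4, L[4]='z', prepend. Next row=LF[4]=8
  step 8: row=8, L[8]='g', prepend. Next row=LF[8]=6
  step 9: row=6, L[6]='i', prepend. Next row=LF[6]=7
  step 10: row=7, L[7]='z', prepend. Next row=LF[7]=9
Reversed output: zigzagC50$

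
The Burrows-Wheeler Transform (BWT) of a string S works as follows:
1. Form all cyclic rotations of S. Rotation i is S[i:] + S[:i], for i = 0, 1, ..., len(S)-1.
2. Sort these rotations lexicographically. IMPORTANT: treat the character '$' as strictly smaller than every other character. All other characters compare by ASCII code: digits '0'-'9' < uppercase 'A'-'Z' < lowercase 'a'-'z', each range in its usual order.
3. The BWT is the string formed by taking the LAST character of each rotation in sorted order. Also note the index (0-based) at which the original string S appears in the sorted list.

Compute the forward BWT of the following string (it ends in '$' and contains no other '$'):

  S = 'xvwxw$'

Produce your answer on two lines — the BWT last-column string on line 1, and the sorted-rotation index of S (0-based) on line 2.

All 6 rotations (rotation i = S[i:]+S[:i]):
  rot[0] = xvwxw$
  rot[1] = vwxw$x
  rot[2] = wxw$xv
  rot[3] = xw$xvw
  rot[4] = w$xvwx
  rot[5] = $xvwxw
Sorted (with $ < everything):
  sorted[0] = $xvwxw  (last char: 'w')
  sorted[1] = vwxw$x  (last char: 'x')
  sorted[2] = w$xvwx  (last char: 'x')
  sorted[3] = wxw$xv  (last char: 'v')
  sorted[4] = xvwxw$  (last char: '$')
  sorted[5] = xw$xvw  (last char: 'w')
Last column: wxxv$w
Original string S is at sorted index 4

Answer: wxxv$w
4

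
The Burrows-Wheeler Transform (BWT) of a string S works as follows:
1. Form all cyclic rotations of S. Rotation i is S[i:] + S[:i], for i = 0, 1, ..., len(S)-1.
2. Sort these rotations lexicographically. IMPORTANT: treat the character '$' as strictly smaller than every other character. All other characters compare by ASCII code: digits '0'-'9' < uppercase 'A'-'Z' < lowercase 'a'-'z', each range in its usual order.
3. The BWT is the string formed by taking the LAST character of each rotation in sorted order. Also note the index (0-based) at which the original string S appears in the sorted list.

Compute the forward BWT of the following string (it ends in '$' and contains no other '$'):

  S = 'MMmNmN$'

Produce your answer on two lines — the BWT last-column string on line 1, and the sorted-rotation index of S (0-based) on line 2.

Answer: N$MmmNM
1

Derivation:
All 7 rotations (rotation i = S[i:]+S[:i]):
  rot[0] = MMmNmN$
  rot[1] = MmNmN$M
  rot[2] = mNmN$MM
  rot[3] = NmN$MMm
  rot[4] = mN$MMmN
  rot[5] = N$MMmNm
  rot[6] = $MMmNmN
Sorted (with $ < everything):
  sorted[0] = $MMmNmN  (last char: 'N')
  sorted[1] = MMmNmN$  (last char: '$')
  sorted[2] = MmNmN$M  (last char: 'M')
  sorted[3] = N$MMmNm  (last char: 'm')
  sorted[4] = NmN$MMm  (last char: 'm')
  sorted[5] = mN$MMmN  (last char: 'N')
  sorted[6] = mNmN$MM  (last char: 'M')
Last column: N$MmmNM
Original string S is at sorted index 1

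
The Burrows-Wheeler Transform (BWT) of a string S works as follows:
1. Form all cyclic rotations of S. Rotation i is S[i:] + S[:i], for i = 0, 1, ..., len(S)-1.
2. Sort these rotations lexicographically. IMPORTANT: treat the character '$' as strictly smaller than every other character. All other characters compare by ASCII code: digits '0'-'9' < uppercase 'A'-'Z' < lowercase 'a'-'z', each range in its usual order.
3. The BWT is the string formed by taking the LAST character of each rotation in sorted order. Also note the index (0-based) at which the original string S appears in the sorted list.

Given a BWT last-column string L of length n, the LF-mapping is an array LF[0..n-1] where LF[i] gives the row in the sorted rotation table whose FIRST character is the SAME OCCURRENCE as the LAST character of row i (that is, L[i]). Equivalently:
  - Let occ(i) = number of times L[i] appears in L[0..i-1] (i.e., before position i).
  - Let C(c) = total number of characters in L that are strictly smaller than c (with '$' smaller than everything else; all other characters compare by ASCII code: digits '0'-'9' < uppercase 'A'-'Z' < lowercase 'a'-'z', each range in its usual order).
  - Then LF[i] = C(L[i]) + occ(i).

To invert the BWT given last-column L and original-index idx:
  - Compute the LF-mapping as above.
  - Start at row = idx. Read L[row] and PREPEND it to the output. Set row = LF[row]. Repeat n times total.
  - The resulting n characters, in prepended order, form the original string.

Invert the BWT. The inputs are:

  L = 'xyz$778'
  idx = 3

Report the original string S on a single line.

Answer: 8z7y7x$

Derivation:
LF mapping: 4 5 6 0 1 2 3
Walk LF starting at row 3, prepending L[row]:
  step 1: row=3, L[3]='$', prepend. Next row=LF[3]=0
  step 2: row=0, L[0]='x', prepend. Next row=LF[0]=4
  step 3: row=4, L[4]='7', prepend. Next row=LF[4]=1
  step 4: row=1, L[1]='y', prepend. Next row=LF[1]=5
  step 5: row=5, L[5]='7', prepend. Next row=LF[5]=2
  step 6: row=2, L[2]='z', prepend. Next row=LF[2]=6
  step 7: row=6, L[6]='8', prepend. Next row=LF[6]=3
Reversed output: 8z7y7x$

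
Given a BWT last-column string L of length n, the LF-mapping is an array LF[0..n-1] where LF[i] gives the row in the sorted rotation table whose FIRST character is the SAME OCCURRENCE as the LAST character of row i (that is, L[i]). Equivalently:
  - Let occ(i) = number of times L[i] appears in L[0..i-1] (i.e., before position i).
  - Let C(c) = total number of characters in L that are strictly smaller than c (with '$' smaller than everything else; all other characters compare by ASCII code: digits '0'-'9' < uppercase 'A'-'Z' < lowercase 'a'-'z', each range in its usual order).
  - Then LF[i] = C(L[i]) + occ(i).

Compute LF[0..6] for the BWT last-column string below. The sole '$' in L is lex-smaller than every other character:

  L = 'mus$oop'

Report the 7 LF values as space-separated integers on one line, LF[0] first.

Answer: 1 6 5 0 2 3 4

Derivation:
Char counts: '$':1, 'm':1, 'o':2, 'p':1, 's':1, 'u':1
C (first-col start): C('$')=0, C('m')=1, C('o')=2, C('p')=4, C('s')=5, C('u')=6
L[0]='m': occ=0, LF[0]=C('m')+0=1+0=1
L[1]='u': occ=0, LF[1]=C('u')+0=6+0=6
L[2]='s': occ=0, LF[2]=C('s')+0=5+0=5
L[3]='$': occ=0, LF[3]=C('$')+0=0+0=0
L[4]='o': occ=0, LF[4]=C('o')+0=2+0=2
L[5]='o': occ=1, LF[5]=C('o')+1=2+1=3
L[6]='p': occ=0, LF[6]=C('p')+0=4+0=4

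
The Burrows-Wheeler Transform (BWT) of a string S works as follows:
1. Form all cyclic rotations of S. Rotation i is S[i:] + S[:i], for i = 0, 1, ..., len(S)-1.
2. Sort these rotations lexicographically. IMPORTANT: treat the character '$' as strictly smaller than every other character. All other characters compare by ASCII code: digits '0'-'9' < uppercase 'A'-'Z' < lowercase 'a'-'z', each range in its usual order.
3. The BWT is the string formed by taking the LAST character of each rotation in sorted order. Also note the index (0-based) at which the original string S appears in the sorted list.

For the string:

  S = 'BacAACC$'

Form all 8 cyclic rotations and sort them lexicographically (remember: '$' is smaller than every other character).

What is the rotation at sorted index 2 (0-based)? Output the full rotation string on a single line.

Answer: ACC$BacA

Derivation:
All 8 rotations (rotation i = S[i:]+S[:i]):
  rot[0] = BacAACC$
  rot[1] = acAACC$B
  rot[2] = cAACC$Ba
  rot[3] = AACC$Bac
  rot[4] = ACC$BacA
  rot[5] = CC$BacAA
  rot[6] = C$BacAAC
  rot[7] = $BacAACC
Sorted (with $ < everything):
  sorted[0] = $BacAACC
  sorted[1] = AACC$Bac
  sorted[2] = ACC$BacA
  sorted[3] = BacAACC$
  sorted[4] = C$BacAAC
  sorted[5] = CC$BacAA
  sorted[6] = acAACC$B
  sorted[7] = cAACC$Ba
sorted[2] = ACC$BacA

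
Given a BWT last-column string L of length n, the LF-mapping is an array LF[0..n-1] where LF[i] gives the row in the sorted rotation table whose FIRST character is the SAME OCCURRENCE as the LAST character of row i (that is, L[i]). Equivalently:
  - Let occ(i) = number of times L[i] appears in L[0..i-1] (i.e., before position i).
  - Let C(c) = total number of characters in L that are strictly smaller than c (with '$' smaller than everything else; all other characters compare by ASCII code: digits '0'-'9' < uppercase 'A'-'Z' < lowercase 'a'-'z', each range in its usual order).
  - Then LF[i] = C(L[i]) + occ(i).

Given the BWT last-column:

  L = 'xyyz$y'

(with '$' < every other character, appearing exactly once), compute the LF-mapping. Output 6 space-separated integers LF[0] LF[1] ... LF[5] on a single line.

Char counts: '$':1, 'x':1, 'y':3, 'z':1
C (first-col start): C('$')=0, C('x')=1, C('y')=2, C('z')=5
L[0]='x': occ=0, LF[0]=C('x')+0=1+0=1
L[1]='y': occ=0, LF[1]=C('y')+0=2+0=2
L[2]='y': occ=1, LF[2]=C('y')+1=2+1=3
L[3]='z': occ=0, LF[3]=C('z')+0=5+0=5
L[4]='$': occ=0, LF[4]=C('$')+0=0+0=0
L[5]='y': occ=2, LF[5]=C('y')+2=2+2=4

Answer: 1 2 3 5 0 4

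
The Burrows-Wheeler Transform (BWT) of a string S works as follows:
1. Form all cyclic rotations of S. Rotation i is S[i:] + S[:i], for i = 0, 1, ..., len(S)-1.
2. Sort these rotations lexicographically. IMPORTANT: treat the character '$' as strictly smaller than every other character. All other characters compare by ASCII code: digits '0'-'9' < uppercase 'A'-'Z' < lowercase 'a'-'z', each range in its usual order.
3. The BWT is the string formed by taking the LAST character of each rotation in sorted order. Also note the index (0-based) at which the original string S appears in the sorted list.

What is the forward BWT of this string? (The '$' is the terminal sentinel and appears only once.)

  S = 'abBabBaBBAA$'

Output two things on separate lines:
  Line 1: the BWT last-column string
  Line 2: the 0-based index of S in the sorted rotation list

All 12 rotations (rotation i = S[i:]+S[:i]):
  rot[0] = abBabBaBBAA$
  rot[1] = bBabBaBBAA$a
  rot[2] = BabBaBBAA$ab
  rot[3] = abBaBBAA$abB
  rot[4] = bBaBBAA$abBa
  rot[5] = BaBBAA$abBab
  rot[6] = aBBAA$abBabB
  rot[7] = BBAA$abBabBa
  rot[8] = BAA$abBabBaB
  rot[9] = AA$abBabBaBB
  rot[10] = A$abBabBaBBA
  rot[11] = $abBabBaBBAA
Sorted (with $ < everything):
  sorted[0] = $abBabBaBBAA  (last char: 'A')
  sorted[1] = A$abBabBaBBA  (last char: 'A')
  sorted[2] = AA$abBabBaBB  (last char: 'B')
  sorted[3] = BAA$abBabBaB  (last char: 'B')
  sorted[4] = BBAA$abBabBa  (last char: 'a')
  sorted[5] = BaBBAA$abBab  (last char: 'b')
  sorted[6] = BabBaBBAA$ab  (last char: 'b')
  sorted[7] = aBBAA$abBabB  (last char: 'B')
  sorted[8] = abBaBBAA$abB  (last char: 'B')
  sorted[9] = abBabBaBBAA$  (last char: '$')
  sorted[10] = bBaBBAA$abBa  (last char: 'a')
  sorted[11] = bBabBaBBAA$a  (last char: 'a')
Last column: AABBabbBB$aa
Original string S is at sorted index 9

Answer: AABBabbBB$aa
9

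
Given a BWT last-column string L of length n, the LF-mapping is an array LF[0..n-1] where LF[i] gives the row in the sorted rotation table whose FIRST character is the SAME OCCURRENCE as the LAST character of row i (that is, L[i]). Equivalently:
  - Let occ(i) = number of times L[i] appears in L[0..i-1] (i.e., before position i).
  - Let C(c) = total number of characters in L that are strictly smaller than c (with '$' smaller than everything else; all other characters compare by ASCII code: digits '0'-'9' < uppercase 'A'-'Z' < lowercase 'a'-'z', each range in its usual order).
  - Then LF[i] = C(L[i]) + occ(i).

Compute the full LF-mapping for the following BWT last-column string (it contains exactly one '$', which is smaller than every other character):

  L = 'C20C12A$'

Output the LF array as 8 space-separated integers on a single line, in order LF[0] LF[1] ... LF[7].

Answer: 6 3 1 7 2 4 5 0

Derivation:
Char counts: '$':1, '0':1, '1':1, '2':2, 'A':1, 'C':2
C (first-col start): C('$')=0, C('0')=1, C('1')=2, C('2')=3, C('A')=5, C('C')=6
L[0]='C': occ=0, LF[0]=C('C')+0=6+0=6
L[1]='2': occ=0, LF[1]=C('2')+0=3+0=3
L[2]='0': occ=0, LF[2]=C('0')+0=1+0=1
L[3]='C': occ=1, LF[3]=C('C')+1=6+1=7
L[4]='1': occ=0, LF[4]=C('1')+0=2+0=2
L[5]='2': occ=1, LF[5]=C('2')+1=3+1=4
L[6]='A': occ=0, LF[6]=C('A')+0=5+0=5
L[7]='$': occ=0, LF[7]=C('$')+0=0+0=0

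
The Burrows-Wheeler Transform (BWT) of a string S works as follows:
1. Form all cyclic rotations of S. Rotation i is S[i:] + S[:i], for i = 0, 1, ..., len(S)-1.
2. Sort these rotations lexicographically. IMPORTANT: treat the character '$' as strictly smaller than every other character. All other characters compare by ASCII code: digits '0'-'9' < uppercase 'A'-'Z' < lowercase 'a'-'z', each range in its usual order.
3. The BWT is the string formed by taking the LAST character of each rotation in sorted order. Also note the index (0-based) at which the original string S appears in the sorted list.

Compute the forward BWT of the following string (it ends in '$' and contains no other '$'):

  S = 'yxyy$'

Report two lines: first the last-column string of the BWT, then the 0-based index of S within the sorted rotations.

All 5 rotations (rotation i = S[i:]+S[:i]):
  rot[0] = yxyy$
  rot[1] = xyy$y
  rot[2] = yy$yx
  rot[3] = y$yxy
  rot[4] = $yxyy
Sorted (with $ < everything):
  sorted[0] = $yxyy  (last char: 'y')
  sorted[1] = xyy$y  (last char: 'y')
  sorted[2] = y$yxy  (last char: 'y')
  sorted[3] = yxyy$  (last char: '$')
  sorted[4] = yy$yx  (last char: 'x')
Last column: yyy$x
Original string S is at sorted index 3

Answer: yyy$x
3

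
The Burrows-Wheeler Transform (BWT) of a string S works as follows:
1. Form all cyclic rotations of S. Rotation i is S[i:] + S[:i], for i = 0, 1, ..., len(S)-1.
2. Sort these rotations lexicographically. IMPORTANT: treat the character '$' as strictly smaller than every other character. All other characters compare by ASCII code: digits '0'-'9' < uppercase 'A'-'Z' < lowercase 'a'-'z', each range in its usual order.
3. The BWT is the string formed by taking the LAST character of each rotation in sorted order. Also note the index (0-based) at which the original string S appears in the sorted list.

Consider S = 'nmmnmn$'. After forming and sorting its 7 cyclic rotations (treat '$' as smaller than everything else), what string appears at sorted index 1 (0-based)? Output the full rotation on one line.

Answer: mmnmn$n

Derivation:
All 7 rotations (rotation i = S[i:]+S[:i]):
  rot[0] = nmmnmn$
  rot[1] = mmnmn$n
  rot[2] = mnmn$nm
  rot[3] = nmn$nmm
  rot[4] = mn$nmmn
  rot[5] = n$nmmnm
  rot[6] = $nmmnmn
Sorted (with $ < everything):
  sorted[0] = $nmmnmn
  sorted[1] = mmnmn$n
  sorted[2] = mn$nmmn
  sorted[3] = mnmn$nm
  sorted[4] = n$nmmnm
  sorted[5] = nmmnmn$
  sorted[6] = nmn$nmm
sorted[1] = mmnmn$n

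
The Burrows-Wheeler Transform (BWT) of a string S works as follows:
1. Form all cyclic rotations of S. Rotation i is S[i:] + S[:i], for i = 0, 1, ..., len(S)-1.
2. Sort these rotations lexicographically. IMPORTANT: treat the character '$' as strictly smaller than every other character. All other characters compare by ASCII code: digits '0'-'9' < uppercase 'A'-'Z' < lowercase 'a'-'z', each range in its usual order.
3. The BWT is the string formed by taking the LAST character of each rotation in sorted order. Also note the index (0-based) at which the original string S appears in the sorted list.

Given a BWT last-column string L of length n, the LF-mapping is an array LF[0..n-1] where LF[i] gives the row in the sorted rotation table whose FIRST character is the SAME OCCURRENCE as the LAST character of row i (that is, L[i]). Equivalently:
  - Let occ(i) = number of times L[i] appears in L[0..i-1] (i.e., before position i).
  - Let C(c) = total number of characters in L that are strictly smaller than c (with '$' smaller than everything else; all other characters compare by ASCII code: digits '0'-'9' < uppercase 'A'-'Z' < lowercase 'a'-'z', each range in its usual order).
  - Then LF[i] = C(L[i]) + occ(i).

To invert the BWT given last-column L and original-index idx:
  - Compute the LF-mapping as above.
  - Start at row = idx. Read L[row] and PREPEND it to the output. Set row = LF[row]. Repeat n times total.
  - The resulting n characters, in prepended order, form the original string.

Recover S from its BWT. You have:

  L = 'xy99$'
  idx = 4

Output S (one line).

LF mapping: 3 4 1 2 0
Walk LF starting at row 4, prepending L[row]:
  step 1: row=4, L[4]='$', prepend. Next row=LF[4]=0
  step 2: row=0, L[0]='x', prepend. Next row=LF[0]=3
  step 3: row=3, L[3]='9', prepend. Next row=LF[3]=2
  step 4: row=2, L[2]='9', prepend. Next row=LF[2]=1
  step 5: row=1, L[1]='y', prepend. Next row=LF[1]=4
Reversed output: y99x$

Answer: y99x$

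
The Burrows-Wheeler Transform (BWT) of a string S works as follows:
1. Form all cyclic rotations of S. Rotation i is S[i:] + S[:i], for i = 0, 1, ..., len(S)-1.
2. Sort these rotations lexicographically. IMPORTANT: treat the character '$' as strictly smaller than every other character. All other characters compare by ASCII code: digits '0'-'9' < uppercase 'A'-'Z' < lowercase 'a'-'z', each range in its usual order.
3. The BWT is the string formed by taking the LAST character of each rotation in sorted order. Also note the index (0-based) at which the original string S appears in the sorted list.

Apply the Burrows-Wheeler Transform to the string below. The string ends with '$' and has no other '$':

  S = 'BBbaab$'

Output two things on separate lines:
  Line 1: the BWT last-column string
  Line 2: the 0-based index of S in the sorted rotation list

Answer: b$BbaaB
1

Derivation:
All 7 rotations (rotation i = S[i:]+S[:i]):
  rot[0] = BBbaab$
  rot[1] = Bbaab$B
  rot[2] = baab$BB
  rot[3] = aab$BBb
  rot[4] = ab$BBba
  rot[5] = b$BBbaa
  rot[6] = $BBbaab
Sorted (with $ < everything):
  sorted[0] = $BBbaab  (last char: 'b')
  sorted[1] = BBbaab$  (last char: '$')
  sorted[2] = Bbaab$B  (last char: 'B')
  sorted[3] = aab$BBb  (last char: 'b')
  sorted[4] = ab$BBba  (last char: 'a')
  sorted[5] = b$BBbaa  (last char: 'a')
  sorted[6] = baab$BB  (last char: 'B')
Last column: b$BbaaB
Original string S is at sorted index 1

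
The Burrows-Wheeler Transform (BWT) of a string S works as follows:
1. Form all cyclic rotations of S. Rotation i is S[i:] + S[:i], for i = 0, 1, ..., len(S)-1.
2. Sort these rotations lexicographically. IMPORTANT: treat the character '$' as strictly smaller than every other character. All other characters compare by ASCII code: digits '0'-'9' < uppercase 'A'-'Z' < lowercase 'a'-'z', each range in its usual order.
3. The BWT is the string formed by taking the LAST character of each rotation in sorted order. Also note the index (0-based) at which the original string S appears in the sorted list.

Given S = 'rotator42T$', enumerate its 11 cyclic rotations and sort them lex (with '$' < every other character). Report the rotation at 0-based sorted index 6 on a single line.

Answer: otator42T$r

Derivation:
All 11 rotations (rotation i = S[i:]+S[:i]):
  rot[0] = rotator42T$
  rot[1] = otator42T$r
  rot[2] = tator42T$ro
  rot[3] = ator42T$rot
  rot[4] = tor42T$rota
  rot[5] = or42T$rotat
  rot[6] = r42T$rotato
  rot[7] = 42T$rotator
  rot[8] = 2T$rotator4
  rot[9] = T$rotator42
  rot[10] = $rotator42T
Sorted (with $ < everything):
  sorted[0] = $rotator42T
  sorted[1] = 2T$rotator4
  sorted[2] = 42T$rotator
  sorted[3] = T$rotator42
  sorted[4] = ator42T$rot
  sorted[5] = or42T$rotat
  sorted[6] = otator42T$r
  sorted[7] = r42T$rotato
  sorted[8] = rotator42T$
  sorted[9] = tator42T$ro
  sorted[10] = tor42T$rota
sorted[6] = otator42T$r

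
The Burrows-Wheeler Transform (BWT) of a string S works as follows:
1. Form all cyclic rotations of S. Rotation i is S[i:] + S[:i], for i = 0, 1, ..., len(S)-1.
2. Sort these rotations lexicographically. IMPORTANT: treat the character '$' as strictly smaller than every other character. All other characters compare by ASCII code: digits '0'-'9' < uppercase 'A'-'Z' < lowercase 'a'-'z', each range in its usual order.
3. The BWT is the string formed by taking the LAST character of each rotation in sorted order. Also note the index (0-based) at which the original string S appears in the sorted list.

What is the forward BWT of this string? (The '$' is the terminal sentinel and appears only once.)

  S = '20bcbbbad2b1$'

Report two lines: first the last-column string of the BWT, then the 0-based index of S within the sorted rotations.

Answer: 12b$db2bbc0ba
3

Derivation:
All 13 rotations (rotation i = S[i:]+S[:i]):
  rot[0] = 20bcbbbad2b1$
  rot[1] = 0bcbbbad2b1$2
  rot[2] = bcbbbad2b1$20
  rot[3] = cbbbad2b1$20b
  rot[4] = bbbad2b1$20bc
  rot[5] = bbad2b1$20bcb
  rot[6] = bad2b1$20bcbb
  rot[7] = ad2b1$20bcbbb
  rot[8] = d2b1$20bcbbba
  rot[9] = 2b1$20bcbbbad
  rot[10] = b1$20bcbbbad2
  rot[11] = 1$20bcbbbad2b
  rot[12] = $20bcbbbad2b1
Sorted (with $ < everything):
  sorted[0] = $20bcbbbad2b1  (last char: '1')
  sorted[1] = 0bcbbbad2b1$2  (last char: '2')
  sorted[2] = 1$20bcbbbad2b  (last char: 'b')
  sorted[3] = 20bcbbbad2b1$  (last char: '$')
  sorted[4] = 2b1$20bcbbbad  (last char: 'd')
  sorted[5] = ad2b1$20bcbbb  (last char: 'b')
  sorted[6] = b1$20bcbbbad2  (last char: '2')
  sorted[7] = bad2b1$20bcbb  (last char: 'b')
  sorted[8] = bbad2b1$20bcb  (last char: 'b')
  sorted[9] = bbbad2b1$20bc  (last char: 'c')
  sorted[10] = bcbbbad2b1$20  (last char: '0')
  sorted[11] = cbbbad2b1$20b  (last char: 'b')
  sorted[12] = d2b1$20bcbbba  (last char: 'a')
Last column: 12b$db2bbc0ba
Original string S is at sorted index 3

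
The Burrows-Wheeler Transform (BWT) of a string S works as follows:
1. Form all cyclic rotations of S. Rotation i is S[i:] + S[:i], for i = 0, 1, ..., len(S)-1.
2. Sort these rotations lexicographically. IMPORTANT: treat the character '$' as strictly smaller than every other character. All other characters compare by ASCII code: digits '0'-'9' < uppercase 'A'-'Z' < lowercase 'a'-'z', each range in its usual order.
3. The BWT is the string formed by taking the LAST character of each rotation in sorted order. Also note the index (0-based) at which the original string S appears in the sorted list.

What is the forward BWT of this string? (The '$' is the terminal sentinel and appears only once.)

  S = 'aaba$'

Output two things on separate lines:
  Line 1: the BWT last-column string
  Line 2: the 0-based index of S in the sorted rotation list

All 5 rotations (rotation i = S[i:]+S[:i]):
  rot[0] = aaba$
  rot[1] = aba$a
  rot[2] = ba$aa
  rot[3] = a$aab
  rot[4] = $aaba
Sorted (with $ < everything):
  sorted[0] = $aaba  (last char: 'a')
  sorted[1] = a$aab  (last char: 'b')
  sorted[2] = aaba$  (last char: '$')
  sorted[3] = aba$a  (last char: 'a')
  sorted[4] = ba$aa  (last char: 'a')
Last column: ab$aa
Original string S is at sorted index 2

Answer: ab$aa
2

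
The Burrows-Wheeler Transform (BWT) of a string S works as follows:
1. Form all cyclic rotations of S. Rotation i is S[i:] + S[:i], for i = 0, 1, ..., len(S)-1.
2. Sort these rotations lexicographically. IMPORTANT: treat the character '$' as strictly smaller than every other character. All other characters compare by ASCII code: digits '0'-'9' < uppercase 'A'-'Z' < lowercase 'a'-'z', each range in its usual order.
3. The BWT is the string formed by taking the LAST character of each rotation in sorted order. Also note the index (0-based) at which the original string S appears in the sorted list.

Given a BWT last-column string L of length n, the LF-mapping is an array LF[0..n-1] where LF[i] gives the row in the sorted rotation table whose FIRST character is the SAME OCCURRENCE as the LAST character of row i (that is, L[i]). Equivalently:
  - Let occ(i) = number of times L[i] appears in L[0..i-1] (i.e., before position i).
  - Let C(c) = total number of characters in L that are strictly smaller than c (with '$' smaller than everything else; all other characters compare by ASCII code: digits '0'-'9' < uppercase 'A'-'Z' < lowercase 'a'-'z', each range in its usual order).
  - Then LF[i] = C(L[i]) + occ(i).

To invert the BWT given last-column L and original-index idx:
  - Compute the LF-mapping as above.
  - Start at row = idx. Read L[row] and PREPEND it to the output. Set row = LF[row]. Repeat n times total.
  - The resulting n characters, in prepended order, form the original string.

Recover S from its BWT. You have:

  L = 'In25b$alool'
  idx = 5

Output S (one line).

Answer: balloon25I$

Derivation:
LF mapping: 3 8 1 2 5 0 4 6 9 10 7
Walk LF starting at row 5, prepending L[row]:
  step 1: row=5, L[5]='$', prepend. Next row=LF[5]=0
  step 2: row=0, L[0]='I', prepend. Next row=LF[0]=3
  step 3: row=3, L[3]='5', prepend. Next row=LF[3]=2
  step 4: row=2, L[2]='2', prepend. Next row=LF[2]=1
  step 5: row=1, L[1]='n', prepend. Next row=LF[1]=8
  step 6: row=8, L[8]='o', prepend. Next row=LF[8]=9
  step 7: row=9, L[9]='o', prepend. Next row=LF[9]=10
  step 8: row=10, L[10]='l', prepend. Next row=LF[10]=7
  step 9: row=7, L[7]='l', prepend. Next row=LF[7]=6
  step 10: row=6, L[6]='a', prepend. Next row=LF[6]=4
  step 11: row=4, L[4]='b', prepend. Next row=LF[4]=5
Reversed output: balloon25I$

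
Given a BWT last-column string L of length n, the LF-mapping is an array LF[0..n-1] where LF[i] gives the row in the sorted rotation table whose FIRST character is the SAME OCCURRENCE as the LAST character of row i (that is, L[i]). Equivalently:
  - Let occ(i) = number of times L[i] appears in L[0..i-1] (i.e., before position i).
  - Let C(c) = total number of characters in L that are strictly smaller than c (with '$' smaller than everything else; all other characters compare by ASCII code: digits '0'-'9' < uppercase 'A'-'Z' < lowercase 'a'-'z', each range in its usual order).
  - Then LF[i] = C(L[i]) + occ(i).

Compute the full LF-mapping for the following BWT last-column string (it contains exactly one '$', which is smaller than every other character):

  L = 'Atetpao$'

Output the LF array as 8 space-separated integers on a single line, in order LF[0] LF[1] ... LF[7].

Char counts: '$':1, 'A':1, 'a':1, 'e':1, 'o':1, 'p':1, 't':2
C (first-col start): C('$')=0, C('A')=1, C('a')=2, C('e')=3, C('o')=4, C('p')=5, C('t')=6
L[0]='A': occ=0, LF[0]=C('A')+0=1+0=1
L[1]='t': occ=0, LF[1]=C('t')+0=6+0=6
L[2]='e': occ=0, LF[2]=C('e')+0=3+0=3
L[3]='t': occ=1, LF[3]=C('t')+1=6+1=7
L[4]='p': occ=0, LF[4]=C('p')+0=5+0=5
L[5]='a': occ=0, LF[5]=C('a')+0=2+0=2
L[6]='o': occ=0, LF[6]=C('o')+0=4+0=4
L[7]='$': occ=0, LF[7]=C('$')+0=0+0=0

Answer: 1 6 3 7 5 2 4 0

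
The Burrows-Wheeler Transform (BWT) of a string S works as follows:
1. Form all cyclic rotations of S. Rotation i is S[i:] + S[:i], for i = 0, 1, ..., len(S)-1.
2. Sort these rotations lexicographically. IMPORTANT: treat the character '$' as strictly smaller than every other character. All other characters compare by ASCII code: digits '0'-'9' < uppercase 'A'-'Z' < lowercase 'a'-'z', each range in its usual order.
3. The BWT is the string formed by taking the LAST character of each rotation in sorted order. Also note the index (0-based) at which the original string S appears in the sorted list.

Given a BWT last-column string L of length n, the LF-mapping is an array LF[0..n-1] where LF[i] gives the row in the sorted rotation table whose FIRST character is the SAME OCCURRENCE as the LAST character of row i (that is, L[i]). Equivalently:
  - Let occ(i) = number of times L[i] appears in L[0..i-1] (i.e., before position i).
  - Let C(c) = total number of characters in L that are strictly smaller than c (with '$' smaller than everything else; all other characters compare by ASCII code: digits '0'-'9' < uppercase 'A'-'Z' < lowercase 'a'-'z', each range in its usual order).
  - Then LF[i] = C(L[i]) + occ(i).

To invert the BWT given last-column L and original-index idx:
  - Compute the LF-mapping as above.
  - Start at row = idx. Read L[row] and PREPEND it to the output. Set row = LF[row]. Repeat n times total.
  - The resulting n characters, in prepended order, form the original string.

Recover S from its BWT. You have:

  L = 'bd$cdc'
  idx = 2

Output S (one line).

LF mapping: 1 4 0 2 5 3
Walk LF starting at row 2, prepending L[row]:
  step 1: row=2, L[2]='$', prepend. Next row=LF[2]=0
  step 2: row=0, L[0]='b', prepend. Next row=LF[0]=1
  step 3: row=1, L[1]='d', prepend. Next row=LF[1]=4
  step 4: row=4, L[4]='d', prepend. Next row=LF[4]=5
  step 5: row=5, L[5]='c', prepend. Next row=LF[5]=3
  step 6: row=3, L[3]='c', prepend. Next row=LF[3]=2
Reversed output: ccddb$

Answer: ccddb$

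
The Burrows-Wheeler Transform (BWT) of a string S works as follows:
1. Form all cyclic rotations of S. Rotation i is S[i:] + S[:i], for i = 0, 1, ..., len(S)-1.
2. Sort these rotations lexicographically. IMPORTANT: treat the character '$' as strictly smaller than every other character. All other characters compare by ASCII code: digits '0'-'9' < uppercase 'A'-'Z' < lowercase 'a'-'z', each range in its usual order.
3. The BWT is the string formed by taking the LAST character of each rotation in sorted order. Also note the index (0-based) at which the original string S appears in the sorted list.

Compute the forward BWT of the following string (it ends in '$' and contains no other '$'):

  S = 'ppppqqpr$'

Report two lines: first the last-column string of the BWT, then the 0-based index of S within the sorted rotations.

All 9 rotations (rotation i = S[i:]+S[:i]):
  rot[0] = ppppqqpr$
  rot[1] = pppqqpr$p
  rot[2] = ppqqpr$pp
  rot[3] = pqqpr$ppp
  rot[4] = qqpr$pppp
  rot[5] = qpr$ppppq
  rot[6] = pr$ppppqq
  rot[7] = r$ppppqqp
  rot[8] = $ppppqqpr
Sorted (with $ < everything):
  sorted[0] = $ppppqqpr  (last char: 'r')
  sorted[1] = ppppqqpr$  (last char: '$')
  sorted[2] = pppqqpr$p  (last char: 'p')
  sorted[3] = ppqqpr$pp  (last char: 'p')
  sorted[4] = pqqpr$ppp  (last char: 'p')
  sorted[5] = pr$ppppqq  (last char: 'q')
  sorted[6] = qpr$ppppq  (last char: 'q')
  sorted[7] = qqpr$pppp  (last char: 'p')
  sorted[8] = r$ppppqqp  (last char: 'p')
Last column: r$pppqqpp
Original string S is at sorted index 1

Answer: r$pppqqpp
1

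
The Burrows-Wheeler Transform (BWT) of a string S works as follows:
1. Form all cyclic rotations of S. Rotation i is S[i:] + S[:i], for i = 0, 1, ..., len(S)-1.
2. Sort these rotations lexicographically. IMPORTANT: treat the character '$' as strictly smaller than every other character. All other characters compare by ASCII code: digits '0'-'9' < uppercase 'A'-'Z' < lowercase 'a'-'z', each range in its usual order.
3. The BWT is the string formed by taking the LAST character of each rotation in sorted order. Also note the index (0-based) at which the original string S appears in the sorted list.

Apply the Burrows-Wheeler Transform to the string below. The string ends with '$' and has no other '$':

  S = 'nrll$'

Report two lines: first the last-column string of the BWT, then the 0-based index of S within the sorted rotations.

Answer: llr$n
3

Derivation:
All 5 rotations (rotation i = S[i:]+S[:i]):
  rot[0] = nrll$
  rot[1] = rll$n
  rot[2] = ll$nr
  rot[3] = l$nrl
  rot[4] = $nrll
Sorted (with $ < everything):
  sorted[0] = $nrll  (last char: 'l')
  sorted[1] = l$nrl  (last char: 'l')
  sorted[2] = ll$nr  (last char: 'r')
  sorted[3] = nrll$  (last char: '$')
  sorted[4] = rll$n  (last char: 'n')
Last column: llr$n
Original string S is at sorted index 3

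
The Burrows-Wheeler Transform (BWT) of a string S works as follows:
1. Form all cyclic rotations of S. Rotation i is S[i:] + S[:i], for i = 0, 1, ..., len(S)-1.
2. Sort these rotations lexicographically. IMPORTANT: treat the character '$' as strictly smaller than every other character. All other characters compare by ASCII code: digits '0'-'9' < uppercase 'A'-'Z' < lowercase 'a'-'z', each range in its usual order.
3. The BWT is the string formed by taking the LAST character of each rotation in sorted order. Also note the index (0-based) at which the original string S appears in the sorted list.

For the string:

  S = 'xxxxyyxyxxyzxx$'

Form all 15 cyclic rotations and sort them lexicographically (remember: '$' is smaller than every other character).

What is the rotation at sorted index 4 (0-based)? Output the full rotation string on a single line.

Answer: xxxyyxyxxyzxx$x

Derivation:
All 15 rotations (rotation i = S[i:]+S[:i]):
  rot[0] = xxxxyyxyxxyzxx$
  rot[1] = xxxyyxyxxyzxx$x
  rot[2] = xxyyxyxxyzxx$xx
  rot[3] = xyyxyxxyzxx$xxx
  rot[4] = yyxyxxyzxx$xxxx
  rot[5] = yxyxxyzxx$xxxxy
  rot[6] = xyxxyzxx$xxxxyy
  rot[7] = yxxyzxx$xxxxyyx
  rot[8] = xxyzxx$xxxxyyxy
  rot[9] = xyzxx$xxxxyyxyx
  rot[10] = yzxx$xxxxyyxyxx
  rot[11] = zxx$xxxxyyxyxxy
  rot[12] = xx$xxxxyyxyxxyz
  rot[13] = x$xxxxyyxyxxyzx
  rot[14] = $xxxxyyxyxxyzxx
Sorted (with $ < everything):
  sorted[0] = $xxxxyyxyxxyzxx
  sorted[1] = x$xxxxyyxyxxyzx
  sorted[2] = xx$xxxxyyxyxxyz
  sorted[3] = xxxxyyxyxxyzxx$
  sorted[4] = xxxyyxyxxyzxx$x
  sorted[5] = xxyyxyxxyzxx$xx
  sorted[6] = xxyzxx$xxxxyyxy
  sorted[7] = xyxxyzxx$xxxxyy
  sorted[8] = xyyxyxxyzxx$xxx
  sorted[9] = xyzxx$xxxxyyxyx
  sorted[10] = yxxyzxx$xxxxyyx
  sorted[11] = yxyxxyzxx$xxxxy
  sorted[12] = yyxyxxyzxx$xxxx
  sorted[13] = yzxx$xxxxyyxyxx
  sorted[14] = zxx$xxxxyyxyxxy
sorted[4] = xxxyyxyxxyzxx$x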